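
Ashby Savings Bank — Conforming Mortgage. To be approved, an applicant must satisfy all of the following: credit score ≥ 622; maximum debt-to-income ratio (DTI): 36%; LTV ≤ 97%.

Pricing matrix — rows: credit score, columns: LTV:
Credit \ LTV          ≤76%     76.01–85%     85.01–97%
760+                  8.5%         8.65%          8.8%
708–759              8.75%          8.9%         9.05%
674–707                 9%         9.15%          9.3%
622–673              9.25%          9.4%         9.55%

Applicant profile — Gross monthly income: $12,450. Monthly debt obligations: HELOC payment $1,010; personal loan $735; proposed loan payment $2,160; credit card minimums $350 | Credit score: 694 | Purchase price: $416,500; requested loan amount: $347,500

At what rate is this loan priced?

Credit score 694 ≥ 622; Total monthly debts = (1,010 + 735 + 2,160 + 350) = 4,255. Debt-to-income = 4,255/12,450 = 34.2% — meets 36% limit
LTV: 347,500 ÷ 416,500 = 83.4%, within 97% cap
Credit 694 → row 674–707; LTV 83.4% → column 76.01–85%. Grid cell → 9.15%.

9.15%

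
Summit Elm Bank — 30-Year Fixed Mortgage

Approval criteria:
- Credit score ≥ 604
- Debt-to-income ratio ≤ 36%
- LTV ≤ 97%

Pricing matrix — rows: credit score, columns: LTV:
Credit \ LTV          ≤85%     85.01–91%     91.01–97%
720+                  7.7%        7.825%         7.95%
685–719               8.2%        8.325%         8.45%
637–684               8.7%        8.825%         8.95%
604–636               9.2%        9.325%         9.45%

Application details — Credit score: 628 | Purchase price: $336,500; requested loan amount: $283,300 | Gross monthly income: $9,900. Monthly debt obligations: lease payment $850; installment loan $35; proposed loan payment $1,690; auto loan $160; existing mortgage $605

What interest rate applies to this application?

Credit score 628 ≥ 604; Total monthly debts = (850 + 35 + 1,690 + 160 + 605) = 3,340. DTI: 3,340 ÷ 9,900 = 33.7%, within the 36% cap
Loan-to-value = 283,300/336,500 = 84.2% — pass (97% max)
Score 628 is in the 604–636 band; LTV 84.2% is in the ≤85% band → 9.2%.

9.2%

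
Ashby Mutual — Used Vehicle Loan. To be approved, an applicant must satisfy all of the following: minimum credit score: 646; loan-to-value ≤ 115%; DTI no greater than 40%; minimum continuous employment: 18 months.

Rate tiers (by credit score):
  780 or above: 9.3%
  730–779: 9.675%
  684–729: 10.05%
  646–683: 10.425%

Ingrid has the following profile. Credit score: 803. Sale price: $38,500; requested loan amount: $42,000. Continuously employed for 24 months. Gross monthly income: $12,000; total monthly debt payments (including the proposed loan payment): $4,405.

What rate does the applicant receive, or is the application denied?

Approved at 9.3%

Credit score 803 ≥ 646 (meets minimum)
LTV: 42,000 ÷ 38,500 = 109.1%, within 115% cap
Employment 24 ≥ 18 months
Debt-to-income = 4,405/12,000 = 36.7% — meets 40% limit
All requirements met. Score 803 falls in the 780 or above tier → 9.3%.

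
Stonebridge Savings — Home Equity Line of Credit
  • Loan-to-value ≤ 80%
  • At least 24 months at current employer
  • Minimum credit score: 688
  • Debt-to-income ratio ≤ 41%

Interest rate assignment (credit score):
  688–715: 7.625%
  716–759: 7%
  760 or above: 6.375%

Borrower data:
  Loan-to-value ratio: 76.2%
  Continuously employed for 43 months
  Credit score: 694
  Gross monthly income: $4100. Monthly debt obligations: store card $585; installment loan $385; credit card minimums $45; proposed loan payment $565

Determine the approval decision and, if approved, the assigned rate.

Credit score 694 ≥ 688 (meets minimum)
LTV 76.2% — within 80%
Employment 43 ≥ 24 months
Total monthly debts = (585 + 385 + 45 + 565) = 1,580. DTI = 1,580/4,100 = 38.5% ≤ 41%
All requirements met. Score 694 falls in the 688–715 tier → 7.625%.

Approved at 7.625%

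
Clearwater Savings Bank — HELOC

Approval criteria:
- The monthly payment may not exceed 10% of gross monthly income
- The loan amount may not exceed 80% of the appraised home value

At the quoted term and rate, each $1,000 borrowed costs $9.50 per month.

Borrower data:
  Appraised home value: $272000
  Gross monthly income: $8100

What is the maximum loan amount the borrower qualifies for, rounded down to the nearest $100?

$85,200

Payment cap: 10% × $8,100 = $810/month.
At $9.50 per $1,000, that supports 810/9.50 × 1,000 ≈ $85,263 → $85,200.
LTV cap: 80% × $272,000 = $217,600 → $217,600.
Binding constraint: payment-to-income.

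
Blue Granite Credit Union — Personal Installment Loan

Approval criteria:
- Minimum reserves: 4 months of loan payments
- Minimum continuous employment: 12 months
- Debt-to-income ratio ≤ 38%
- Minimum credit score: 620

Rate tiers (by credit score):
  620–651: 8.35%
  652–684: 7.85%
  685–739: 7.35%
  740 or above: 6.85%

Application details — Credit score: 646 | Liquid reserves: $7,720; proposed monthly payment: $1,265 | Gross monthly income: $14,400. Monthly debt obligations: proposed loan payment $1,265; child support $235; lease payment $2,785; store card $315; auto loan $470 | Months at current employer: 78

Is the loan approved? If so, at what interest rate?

Approved at 8.35%

Credit score 646 ≥ 620 (meets minimum)
Employment 78 ≥ 12 months
Reserves = 7,720/1,265 = 6.1 months ≥ 4
Total monthly debts = (1,265 + 235 + 2,785 + 315 + 470) = 5,070. Debt-to-income = 5,070/14,400 = 35.2% — meets 38% limit
All requirements met. Score 646 falls in the 620–651 tier → 8.35%.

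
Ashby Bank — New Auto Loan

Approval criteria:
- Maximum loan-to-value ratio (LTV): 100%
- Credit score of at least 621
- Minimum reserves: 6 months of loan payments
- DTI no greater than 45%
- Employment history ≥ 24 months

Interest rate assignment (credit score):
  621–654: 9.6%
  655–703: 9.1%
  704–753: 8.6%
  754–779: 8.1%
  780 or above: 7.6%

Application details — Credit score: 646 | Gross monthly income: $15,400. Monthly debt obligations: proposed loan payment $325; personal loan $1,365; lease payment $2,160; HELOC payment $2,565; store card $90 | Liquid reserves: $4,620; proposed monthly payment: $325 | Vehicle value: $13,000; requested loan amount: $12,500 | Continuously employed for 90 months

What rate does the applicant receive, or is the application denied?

Approved at 9.6%

Credit score 646 ≥ 621 (meets minimum)
Employment 90 ≥ 24 months
LTV = 12,500/13,000 = 96.2% ≤ 100%
Total monthly debts = (325 + 1,365 + 2,160 + 2,565 + 90) = 6,505. DTI: 6,505 ÷ 15,400 = 42.2%, within the 45% cap
Reserves = 4,620/325 = 14.2 months ≥ 6
All requirements met. Score 646 falls in the 621–654 tier → 9.6%.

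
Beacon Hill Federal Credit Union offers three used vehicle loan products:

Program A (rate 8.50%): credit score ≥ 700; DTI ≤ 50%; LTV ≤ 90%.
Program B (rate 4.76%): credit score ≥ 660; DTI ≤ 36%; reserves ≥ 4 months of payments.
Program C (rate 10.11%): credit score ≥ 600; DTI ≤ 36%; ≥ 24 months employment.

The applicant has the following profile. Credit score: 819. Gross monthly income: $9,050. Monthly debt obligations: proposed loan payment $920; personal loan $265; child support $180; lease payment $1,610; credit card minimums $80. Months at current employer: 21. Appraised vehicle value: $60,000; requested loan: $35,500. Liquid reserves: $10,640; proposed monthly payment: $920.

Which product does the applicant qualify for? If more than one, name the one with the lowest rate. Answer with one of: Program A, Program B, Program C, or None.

Program B

Total debts = (920 + 265 + 180 + 1,610 + 80) = 3,055; DTI = 3,055/9,050 = 33.8%.
LTV = 35,500/60,000 = 59.2%.
Reserves = 10,640/920 = 11.6 months.
Program A: score 819 ≥ 700; DTI 33.8% ≤ 50%; LTV 59.2% ≤ 90% → qualifies.
Program B: score 819 ≥ 660; DTI 33.8% ≤ 36%; reserves 11.6 ≥ 4 mo → qualifies.
Program C: score 819 ≥ 600; DTI 33.8% ≤ 36%; employment 21 < 24 mo → does not qualify.
Qualifying: Program A, Program B. Lowest rate is 4.76% → Program B.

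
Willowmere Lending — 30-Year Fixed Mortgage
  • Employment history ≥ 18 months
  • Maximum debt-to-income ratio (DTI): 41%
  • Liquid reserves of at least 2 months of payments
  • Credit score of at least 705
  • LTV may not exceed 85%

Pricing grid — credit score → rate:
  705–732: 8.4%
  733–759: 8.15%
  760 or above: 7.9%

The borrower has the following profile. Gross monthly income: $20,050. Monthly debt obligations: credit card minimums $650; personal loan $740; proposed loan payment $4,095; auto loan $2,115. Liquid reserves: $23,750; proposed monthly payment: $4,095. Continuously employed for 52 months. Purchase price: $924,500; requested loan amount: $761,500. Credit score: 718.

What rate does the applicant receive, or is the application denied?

Credit score 718 ≥ 705 (meets minimum)
Employment 52 ≥ 18 months
Total monthly debts = (650 + 740 + 4,095 + 2,115) = 7,600. Debt-to-income = 7,600/20,050 = 37.9% — meets 41% limit
LTV: 761,500 ÷ 924,500 = 82.4%, within 85% cap
Liquid reserves cover 23,750/4,095 = 5.8 months — ≥ 2 required
All requirements met. Score 718 falls in the 705–732 tier → 8.4%.

Approved at 8.4%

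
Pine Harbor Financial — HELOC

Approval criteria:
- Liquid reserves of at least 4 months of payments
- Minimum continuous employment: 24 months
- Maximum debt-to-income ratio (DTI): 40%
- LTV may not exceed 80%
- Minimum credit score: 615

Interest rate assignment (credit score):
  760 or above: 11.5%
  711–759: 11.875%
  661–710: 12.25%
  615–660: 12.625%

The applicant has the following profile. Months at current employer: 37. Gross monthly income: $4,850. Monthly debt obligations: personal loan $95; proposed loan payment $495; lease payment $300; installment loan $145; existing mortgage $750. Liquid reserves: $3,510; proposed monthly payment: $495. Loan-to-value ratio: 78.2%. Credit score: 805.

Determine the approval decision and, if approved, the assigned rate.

Credit score 805 ≥ 615 (meets minimum)
LTV 78.2% ≤ 80%
Total monthly debts = (95 + 495 + 300 + 145 + 750) = 1,785. DTI = 1,785/4,850 = 36.8% ≤ 40%
Employment 37 ≥ 24 months
Reserves: 3,510 ÷ 495 = 7.1 months (meets 4-month minimum)
All requirements met. Score 805 falls in the 760 or above tier → 11.5%.

Approved at 11.5%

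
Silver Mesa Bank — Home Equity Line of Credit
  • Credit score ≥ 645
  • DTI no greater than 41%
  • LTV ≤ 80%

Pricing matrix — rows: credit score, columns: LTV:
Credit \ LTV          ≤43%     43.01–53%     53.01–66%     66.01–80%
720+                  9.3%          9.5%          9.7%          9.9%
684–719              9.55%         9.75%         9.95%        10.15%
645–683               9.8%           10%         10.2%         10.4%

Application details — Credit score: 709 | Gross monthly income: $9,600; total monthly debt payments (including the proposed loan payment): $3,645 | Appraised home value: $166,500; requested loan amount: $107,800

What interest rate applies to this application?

9.95%

Credit score 709 ≥ 645; Debt-to-income = 3,645/9,600 = 38% — meets 41% limit
LTV: 107,800 ÷ 166,500 = 64.7%, within 80% cap
Credit 709 → row 684–719; LTV 64.7% → column 53.01–66%. Grid cell → 9.95%.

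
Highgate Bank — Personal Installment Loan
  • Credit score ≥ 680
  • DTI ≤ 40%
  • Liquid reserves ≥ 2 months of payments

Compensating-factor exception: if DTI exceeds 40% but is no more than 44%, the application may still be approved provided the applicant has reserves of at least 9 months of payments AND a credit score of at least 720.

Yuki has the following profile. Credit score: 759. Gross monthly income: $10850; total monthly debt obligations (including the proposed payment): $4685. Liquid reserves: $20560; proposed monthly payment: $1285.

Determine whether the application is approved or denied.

Credit score 759 ≥ 680 (meets base)
DTI = 4,685/10,850 = 43.2% > 40% — standard DTI limit exceeded.
Liquid reserves cover 20,560/1,285 = 16.0 months — ≥ 2 required
DTI 43.2% is within the 40%–44% exception band; checking compensating factors.
Override check — reserves: 16.0 mo (ok); score: 759 (ok).
Both compensating conditions met → exception applies.

Approved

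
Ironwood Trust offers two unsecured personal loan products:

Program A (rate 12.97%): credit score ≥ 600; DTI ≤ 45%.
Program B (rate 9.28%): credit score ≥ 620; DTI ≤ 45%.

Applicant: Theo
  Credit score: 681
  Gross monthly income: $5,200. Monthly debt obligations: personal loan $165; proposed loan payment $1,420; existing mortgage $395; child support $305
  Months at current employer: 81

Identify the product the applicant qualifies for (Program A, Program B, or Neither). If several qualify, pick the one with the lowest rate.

Total debts = (165 + 1,420 + 395 + 305) = 2,285; DTI = 2,285/5,200 = 43.9%.
Program A: score 681 ≥ 600; DTI 43.9% ≤ 45% → qualifies.
Program B: score 681 ≥ 620; DTI 43.9% ≤ 45% → qualifies.
Qualifying: Program A, Program B. Lowest rate is 9.28% → Program B.

Program B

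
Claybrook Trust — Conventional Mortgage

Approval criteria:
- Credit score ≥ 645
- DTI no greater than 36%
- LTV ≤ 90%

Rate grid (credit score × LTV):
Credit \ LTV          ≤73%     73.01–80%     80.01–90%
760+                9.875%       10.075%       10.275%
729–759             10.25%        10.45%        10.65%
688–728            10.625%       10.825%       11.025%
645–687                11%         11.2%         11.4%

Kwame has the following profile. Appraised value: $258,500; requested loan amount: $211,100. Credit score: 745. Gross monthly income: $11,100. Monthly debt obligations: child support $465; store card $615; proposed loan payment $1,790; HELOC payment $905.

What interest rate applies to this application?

10.65%

Credit score 745 ≥ 645; Total monthly debts = (465 + 615 + 1,790 + 905) = 3,775. DTI: 3,775 ÷ 11,100 = 34%, within the 36% cap
LTV = 211,100/258,500 = 81.7% ≤ 90%
Credit 745 → row 729–759; LTV 81.7% → column 80.01–90%. Grid cell → 10.65%.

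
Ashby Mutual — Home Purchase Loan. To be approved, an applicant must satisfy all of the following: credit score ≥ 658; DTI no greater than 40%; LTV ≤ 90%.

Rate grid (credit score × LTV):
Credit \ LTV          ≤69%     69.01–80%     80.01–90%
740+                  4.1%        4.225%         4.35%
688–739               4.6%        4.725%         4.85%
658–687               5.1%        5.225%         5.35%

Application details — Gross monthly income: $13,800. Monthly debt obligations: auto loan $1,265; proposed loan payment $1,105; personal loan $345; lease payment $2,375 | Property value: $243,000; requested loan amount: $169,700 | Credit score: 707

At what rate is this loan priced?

Credit score 707 ≥ 658; Total monthly debts = (1,265 + 1,105 + 345 + 2,375) = 5,090. DTI: 5,090 ÷ 13,800 = 36.9%, within the 40% cap
LTV: 169,700 ÷ 243,000 = 69.8%, within 90% cap
Credit 707 → row 688–739; LTV 69.8% → column 69.01–80%. Grid cell → 4.725%.

4.725%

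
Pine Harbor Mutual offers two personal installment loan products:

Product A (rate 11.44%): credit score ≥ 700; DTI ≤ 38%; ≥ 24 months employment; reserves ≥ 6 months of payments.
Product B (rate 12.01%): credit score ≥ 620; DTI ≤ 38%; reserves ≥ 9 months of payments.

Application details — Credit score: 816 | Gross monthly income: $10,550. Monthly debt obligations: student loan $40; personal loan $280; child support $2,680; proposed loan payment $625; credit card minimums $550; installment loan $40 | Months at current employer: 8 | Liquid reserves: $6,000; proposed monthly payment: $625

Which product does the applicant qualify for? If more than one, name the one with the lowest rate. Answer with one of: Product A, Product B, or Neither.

Neither

Total debts = (40 + 280 + 2,680 + 625 + 550 + 40) = 4,215; DTI = 4,215/10,550 = 40%.
Reserves = 6,000/625 = 9.6 months.
Product A: score 816 ≥ 700; DTI 40% > 38%; employment 8 < 24 mo; reserves 9.6 ≥ 6 mo → does not qualify.
Product B: score 816 ≥ 620; DTI 40% > 38%; reserves 9.6 ≥ 9 mo → does not qualify.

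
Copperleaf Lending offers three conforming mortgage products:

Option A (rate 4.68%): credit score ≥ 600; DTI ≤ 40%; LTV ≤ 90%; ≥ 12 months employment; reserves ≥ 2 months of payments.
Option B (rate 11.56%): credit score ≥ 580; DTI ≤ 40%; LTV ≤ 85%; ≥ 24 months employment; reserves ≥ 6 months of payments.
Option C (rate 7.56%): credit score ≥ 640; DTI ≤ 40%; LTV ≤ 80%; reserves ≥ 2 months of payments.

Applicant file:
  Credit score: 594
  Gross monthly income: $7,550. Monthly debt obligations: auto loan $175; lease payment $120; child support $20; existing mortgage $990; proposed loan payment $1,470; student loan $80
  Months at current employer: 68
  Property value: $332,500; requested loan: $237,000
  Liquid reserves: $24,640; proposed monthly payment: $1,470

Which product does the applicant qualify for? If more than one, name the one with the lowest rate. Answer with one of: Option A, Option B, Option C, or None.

Option B

Total debts = (175 + 120 + 20 + 990 + 1,470 + 80) = 2,855; DTI = 2,855/7,550 = 37.8%.
LTV = 237,000/332,500 = 71.3%.
Reserves = 24,640/1,470 = 16.8 months.
Option A: score 594 < 600; DTI 37.8% ≤ 40%; LTV 71.3% ≤ 90%; employment 68 ≥ 12 mo; reserves 16.8 ≥ 2 mo → does not qualify.
Option B: score 594 ≥ 580; DTI 37.8% ≤ 40%; LTV 71.3% ≤ 85%; employment 68 ≥ 24 mo; reserves 16.8 ≥ 6 mo → qualifies.
Option C: score 594 < 640; DTI 37.8% ≤ 40%; LTV 71.3% ≤ 80%; reserves 16.8 ≥ 2 mo → does not qualify.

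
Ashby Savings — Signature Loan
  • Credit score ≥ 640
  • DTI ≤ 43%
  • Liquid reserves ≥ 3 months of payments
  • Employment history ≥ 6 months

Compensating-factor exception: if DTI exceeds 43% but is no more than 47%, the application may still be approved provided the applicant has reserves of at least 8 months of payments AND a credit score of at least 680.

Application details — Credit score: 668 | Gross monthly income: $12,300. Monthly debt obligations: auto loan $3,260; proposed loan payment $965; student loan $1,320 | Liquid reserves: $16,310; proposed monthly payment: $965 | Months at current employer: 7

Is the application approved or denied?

Credit score 668 ≥ 640 (meets base)
Total debts = (3,260 + 965 + 1,320) = 5,545. DTI = 5,545/12,300 = 45.1% > 43% — standard DTI limit exceeded.
Reserves = 16,310/965 = 16.9 months ≥ 3
Employment 7 ≥ 6 months
DTI 45.1% is within the 43%–47% exception band; checking compensating factors.
Reserves 16.9 ≥ 8 months; credit score 668 < 680.
Compensating-factor requirement not fully met.

Denied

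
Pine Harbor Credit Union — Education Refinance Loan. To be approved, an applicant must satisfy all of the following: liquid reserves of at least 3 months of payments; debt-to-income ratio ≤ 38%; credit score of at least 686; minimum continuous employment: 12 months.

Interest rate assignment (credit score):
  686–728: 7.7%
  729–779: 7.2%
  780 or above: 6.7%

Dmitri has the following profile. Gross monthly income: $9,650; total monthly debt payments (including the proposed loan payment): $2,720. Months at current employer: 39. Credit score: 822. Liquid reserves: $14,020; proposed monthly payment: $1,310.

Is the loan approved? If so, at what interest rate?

Credit score 822 ≥ 686 (meets minimum)
Reserves: 14,020 ÷ 1,310 = 10.7 months (meets 3-month minimum)
Employment 39 ≥ 12 months
DTI: 2,720 ÷ 9,650 = 28.2%, within the 38% cap
All requirements met. Score 822 falls in the 780 or above tier → 6.7%.

Approved at 6.7%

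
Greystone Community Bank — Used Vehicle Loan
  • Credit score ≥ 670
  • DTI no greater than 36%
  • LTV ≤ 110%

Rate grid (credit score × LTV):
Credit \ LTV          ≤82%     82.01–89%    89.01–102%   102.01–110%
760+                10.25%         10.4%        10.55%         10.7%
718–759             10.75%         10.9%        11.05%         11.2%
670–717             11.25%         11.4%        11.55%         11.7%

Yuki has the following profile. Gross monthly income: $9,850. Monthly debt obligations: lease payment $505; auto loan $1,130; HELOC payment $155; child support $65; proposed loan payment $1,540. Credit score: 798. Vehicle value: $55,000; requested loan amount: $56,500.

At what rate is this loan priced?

10.7%

Credit score 798 ≥ 670; Total monthly debts = (505 + 1,130 + 155 + 65 + 1,540) = 3,395. Debt-to-income = 3,395/9,850 = 34.5% — meets 36% limit
Loan-to-value = 56,500/55,000 = 102.7% — pass (110% max)
Row: 798 falls in 760+. Column: 102.7% falls in 102.01–110%. Rate = 10.7%.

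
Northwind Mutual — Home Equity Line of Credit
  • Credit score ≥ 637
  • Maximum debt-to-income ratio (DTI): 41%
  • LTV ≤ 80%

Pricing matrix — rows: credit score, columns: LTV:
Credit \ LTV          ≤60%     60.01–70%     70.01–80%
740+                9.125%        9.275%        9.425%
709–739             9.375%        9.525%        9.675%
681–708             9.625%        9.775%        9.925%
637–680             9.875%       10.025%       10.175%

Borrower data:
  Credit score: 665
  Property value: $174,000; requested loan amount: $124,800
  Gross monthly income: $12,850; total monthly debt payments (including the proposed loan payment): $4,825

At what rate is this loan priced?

Credit score 665 ≥ 637; DTI = 4,825/12,850 = 37.5% ≤ 41%
LTV: 124,800 ÷ 174,000 = 71.7%, within 80% cap
Credit 665 → row 637–680; LTV 71.7% → column 70.01–80%. Grid cell → 10.175%.

10.175%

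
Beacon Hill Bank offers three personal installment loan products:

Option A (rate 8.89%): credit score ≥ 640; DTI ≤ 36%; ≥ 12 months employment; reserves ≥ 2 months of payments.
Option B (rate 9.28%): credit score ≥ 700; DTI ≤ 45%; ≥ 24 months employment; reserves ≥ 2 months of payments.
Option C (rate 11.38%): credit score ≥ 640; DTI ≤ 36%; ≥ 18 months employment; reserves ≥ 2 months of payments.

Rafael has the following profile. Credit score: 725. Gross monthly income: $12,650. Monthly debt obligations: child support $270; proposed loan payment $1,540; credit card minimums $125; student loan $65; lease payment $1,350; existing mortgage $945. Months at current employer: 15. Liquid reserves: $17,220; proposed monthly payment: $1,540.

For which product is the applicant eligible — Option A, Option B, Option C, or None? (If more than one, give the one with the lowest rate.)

Option A

Total debts = (270 + 1,540 + 125 + 65 + 1,350 + 945) = 4,295; DTI = 4,295/12,650 = 34%.
Reserves = 17,220/1,540 = 11.2 months.
Option A: score 725 ≥ 640; DTI 34% ≤ 36%; employment 15 ≥ 12 mo; reserves 11.2 ≥ 2 mo → qualifies.
Option B: score 725 ≥ 700; DTI 34% ≤ 45%; employment 15 < 24 mo; reserves 11.2 ≥ 2 mo → does not qualify.
Option C: score 725 ≥ 640; DTI 34% ≤ 36%; employment 15 < 18 mo; reserves 11.2 ≥ 2 mo → does not qualify.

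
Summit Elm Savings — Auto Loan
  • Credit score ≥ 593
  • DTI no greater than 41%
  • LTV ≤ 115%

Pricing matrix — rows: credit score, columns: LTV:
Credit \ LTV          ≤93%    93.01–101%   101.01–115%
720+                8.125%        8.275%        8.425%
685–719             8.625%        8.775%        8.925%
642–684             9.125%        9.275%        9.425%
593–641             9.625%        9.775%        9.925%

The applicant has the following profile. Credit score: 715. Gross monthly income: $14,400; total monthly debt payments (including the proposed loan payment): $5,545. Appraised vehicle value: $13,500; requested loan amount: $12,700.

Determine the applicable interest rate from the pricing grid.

Credit score 715 ≥ 593; DTI: 5,545 ÷ 14,400 = 38.5%, within the 41% cap
LTV: 12,700 ÷ 13,500 = 94.1%, within 115% cap
Score 715 is in the 685–719 band; LTV 94.1% is in the 93.01–101% band → 8.775%.

8.775%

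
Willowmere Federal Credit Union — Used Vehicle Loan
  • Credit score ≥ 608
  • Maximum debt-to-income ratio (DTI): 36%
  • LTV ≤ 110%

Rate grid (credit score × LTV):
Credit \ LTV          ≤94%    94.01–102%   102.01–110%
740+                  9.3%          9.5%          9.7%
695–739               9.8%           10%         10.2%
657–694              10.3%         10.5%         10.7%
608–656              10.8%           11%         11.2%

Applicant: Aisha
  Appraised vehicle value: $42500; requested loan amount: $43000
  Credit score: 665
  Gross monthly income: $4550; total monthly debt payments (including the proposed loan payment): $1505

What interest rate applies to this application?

Credit score 665 ≥ 608; DTI: 1,505 ÷ 4,550 = 33.1%, within the 36% cap
LTV = 43,000/42,500 = 101.2% ≤ 110%
Row: 665 falls in 657–694. Column: 101.2% falls in 94.01–102%. Rate = 10.5%.

10.5%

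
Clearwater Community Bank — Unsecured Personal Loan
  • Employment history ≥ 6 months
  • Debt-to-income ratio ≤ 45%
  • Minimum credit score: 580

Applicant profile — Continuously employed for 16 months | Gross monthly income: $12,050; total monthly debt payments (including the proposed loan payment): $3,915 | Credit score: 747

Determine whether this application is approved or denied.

Employment 16 ≥ 6 months
Debt-to-income = 3,915/12,050 = 32.5% — meets 45% limit
Credit score 747 ≥ 580 (meets)
All criteria satisfied.

Approved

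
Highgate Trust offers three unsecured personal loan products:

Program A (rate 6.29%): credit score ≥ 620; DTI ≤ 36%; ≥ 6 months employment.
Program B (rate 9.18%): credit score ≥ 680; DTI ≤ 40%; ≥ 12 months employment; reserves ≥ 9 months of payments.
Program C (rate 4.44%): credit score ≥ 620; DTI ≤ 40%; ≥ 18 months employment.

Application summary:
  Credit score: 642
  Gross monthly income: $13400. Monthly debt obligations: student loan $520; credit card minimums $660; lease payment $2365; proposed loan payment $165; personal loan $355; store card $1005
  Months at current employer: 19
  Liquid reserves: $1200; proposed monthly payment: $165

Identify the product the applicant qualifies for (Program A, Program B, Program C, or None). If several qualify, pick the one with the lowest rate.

Program C

Total debts = (520 + 660 + 2,365 + 165 + 355 + 1,005) = 5,070; DTI = 5,070/13,400 = 37.8%.
Reserves = 1,200/165 = 7.3 months.
Program A: score 642 ≥ 620; DTI 37.8% > 36%; employment 19 ≥ 6 mo → does not qualify.
Program B: score 642 < 680; DTI 37.8% ≤ 40%; employment 19 ≥ 12 mo; reserves 7.3 < 9 mo → does not qualify.
Program C: score 642 ≥ 620; DTI 37.8% ≤ 40%; employment 19 ≥ 18 mo → qualifies.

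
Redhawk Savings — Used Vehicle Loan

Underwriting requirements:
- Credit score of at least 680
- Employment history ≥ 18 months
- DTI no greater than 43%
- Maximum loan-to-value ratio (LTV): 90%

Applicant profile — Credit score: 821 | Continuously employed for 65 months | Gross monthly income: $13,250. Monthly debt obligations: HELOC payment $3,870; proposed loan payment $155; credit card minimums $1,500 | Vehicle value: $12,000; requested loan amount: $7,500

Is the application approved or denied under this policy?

Approved

Credit score 821 ≥ 680 (meets)
Employment 65 ≥ 18 months
Total monthly debts = (3,870 + 155 + 1,500) = 5,525. DTI: 5,525 ÷ 13,250 = 41.7%, within the 43% cap
LTV = 7,500/12,000 = 62.5% ≤ 90%
All criteria satisfied.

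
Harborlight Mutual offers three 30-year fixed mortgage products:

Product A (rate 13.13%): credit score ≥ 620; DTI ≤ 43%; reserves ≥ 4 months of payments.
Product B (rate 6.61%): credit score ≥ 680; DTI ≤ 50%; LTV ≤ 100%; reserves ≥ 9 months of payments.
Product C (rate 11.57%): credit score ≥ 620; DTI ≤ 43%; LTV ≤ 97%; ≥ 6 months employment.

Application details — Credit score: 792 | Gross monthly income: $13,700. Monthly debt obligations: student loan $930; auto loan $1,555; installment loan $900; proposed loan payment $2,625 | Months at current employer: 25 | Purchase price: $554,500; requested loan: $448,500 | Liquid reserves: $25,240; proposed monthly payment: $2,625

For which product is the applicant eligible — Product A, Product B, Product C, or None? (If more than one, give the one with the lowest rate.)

Product B

Total debts = (930 + 1,555 + 900 + 2,625) = 6,010; DTI = 6,010/13,700 = 43.9%.
LTV = 448,500/554,500 = 80.9%.
Reserves = 25,240/2,625 = 9.6 months.
Product A: score 792 ≥ 620; DTI 43.9% > 43%; reserves 9.6 ≥ 4 mo → does not qualify.
Product B: score 792 ≥ 680; DTI 43.9% ≤ 50%; LTV 80.9% ≤ 100%; reserves 9.6 ≥ 9 mo → qualifies.
Product C: score 792 ≥ 620; DTI 43.9% > 43%; LTV 80.9% ≤ 97%; employment 25 ≥ 6 mo → does not qualify.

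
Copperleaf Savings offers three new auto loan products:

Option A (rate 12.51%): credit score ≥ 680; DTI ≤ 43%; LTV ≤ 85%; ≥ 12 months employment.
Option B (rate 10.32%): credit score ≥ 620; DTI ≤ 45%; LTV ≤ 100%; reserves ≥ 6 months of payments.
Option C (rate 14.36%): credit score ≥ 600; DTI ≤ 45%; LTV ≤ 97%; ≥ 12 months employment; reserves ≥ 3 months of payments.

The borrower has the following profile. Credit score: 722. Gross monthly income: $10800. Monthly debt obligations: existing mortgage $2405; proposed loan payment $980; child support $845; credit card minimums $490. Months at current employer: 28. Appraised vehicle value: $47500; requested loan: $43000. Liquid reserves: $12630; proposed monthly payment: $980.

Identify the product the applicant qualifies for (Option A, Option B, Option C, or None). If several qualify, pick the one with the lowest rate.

Total debts = (2,405 + 980 + 845 + 490) = 4,720; DTI = 4,720/10,800 = 43.7%.
LTV = 43,000/47,500 = 90.5%.
Reserves = 12,630/980 = 12.9 months.
Option A: score 722 ≥ 680; DTI 43.7% > 43%; LTV 90.5% > 85%; employment 28 ≥ 12 mo → does not qualify.
Option B: score 722 ≥ 620; DTI 43.7% ≤ 45%; LTV 90.5% ≤ 100%; reserves 12.9 ≥ 6 mo → qualifies.
Option C: score 722 ≥ 600; DTI 43.7% ≤ 45%; LTV 90.5% ≤ 97%; employment 28 ≥ 12 mo; reserves 12.9 ≥ 3 mo → qualifies.
Qualifying: Option B, Option C. Lowest rate is 10.32% → Option B.

Option B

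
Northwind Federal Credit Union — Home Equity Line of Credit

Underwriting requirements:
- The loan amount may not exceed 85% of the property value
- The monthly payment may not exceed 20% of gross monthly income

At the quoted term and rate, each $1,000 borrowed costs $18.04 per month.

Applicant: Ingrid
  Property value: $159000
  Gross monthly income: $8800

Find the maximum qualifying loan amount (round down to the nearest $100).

Payment cap: 20% × $8,800 = $1,760/month.
At $18.04 per $1,000, that supports 1,760/18.04 × 1,000 ≈ $97,560 → $97,500.
LTV cap: 85% × $159,000 = $135,150 → $135,100.
Binding constraint: payment-to-income.

$97,500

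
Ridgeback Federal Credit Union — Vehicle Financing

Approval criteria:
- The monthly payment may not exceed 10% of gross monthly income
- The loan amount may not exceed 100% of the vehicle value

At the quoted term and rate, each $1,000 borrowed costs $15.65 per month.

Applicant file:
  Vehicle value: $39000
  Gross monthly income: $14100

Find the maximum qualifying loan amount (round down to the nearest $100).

Payment cap: 10% × $14,100 = $1,410/month.
At $15.65 per $1,000, that supports 1,410/15.65 × 1,000 ≈ $90,095 → $90,000.
LTV cap: 100% × $39,000 = $39,000 → $39,000.
Binding constraint: loan-to-value.

$39,000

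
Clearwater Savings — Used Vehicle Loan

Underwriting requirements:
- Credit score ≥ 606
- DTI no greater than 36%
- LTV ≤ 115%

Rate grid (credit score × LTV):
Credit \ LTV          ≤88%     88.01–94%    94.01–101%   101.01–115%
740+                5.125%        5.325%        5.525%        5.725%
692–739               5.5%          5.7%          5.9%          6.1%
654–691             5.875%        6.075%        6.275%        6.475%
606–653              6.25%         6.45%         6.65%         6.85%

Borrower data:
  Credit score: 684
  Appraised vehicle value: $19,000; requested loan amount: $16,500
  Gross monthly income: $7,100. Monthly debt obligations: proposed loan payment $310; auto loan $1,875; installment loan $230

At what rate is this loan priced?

Credit score 684 ≥ 606; Total monthly debts = (310 + 1,875 + 230) = 2,415. Debt-to-income = 2,415/7,100 = 34% — meets 36% limit
LTV = 16,500/19,000 = 86.8% ≤ 115%
Credit 684 → row 654–691; LTV 86.8% → column ≤88%. Grid cell → 5.875%.

5.875%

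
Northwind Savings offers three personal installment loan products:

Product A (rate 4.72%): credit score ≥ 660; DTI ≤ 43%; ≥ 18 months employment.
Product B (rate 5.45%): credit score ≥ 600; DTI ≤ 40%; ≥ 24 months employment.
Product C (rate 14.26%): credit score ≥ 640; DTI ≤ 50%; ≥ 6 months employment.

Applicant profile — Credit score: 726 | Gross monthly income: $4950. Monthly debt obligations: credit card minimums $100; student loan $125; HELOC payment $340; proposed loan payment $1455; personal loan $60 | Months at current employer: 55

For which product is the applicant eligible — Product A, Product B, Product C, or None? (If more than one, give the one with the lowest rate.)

Product A

Total debts = (100 + 125 + 340 + 1,455 + 60) = 2,080; DTI = 2,080/4,950 = 42%.
Product A: score 726 ≥ 660; DTI 42% ≤ 43%; employment 55 ≥ 18 mo → qualifies.
Product B: score 726 ≥ 600; DTI 42% > 40%; employment 55 ≥ 24 mo → does not qualify.
Product C: score 726 ≥ 640; DTI 42% ≤ 50%; employment 55 ≥ 6 mo → qualifies.
Qualifying: Product A, Product C. Lowest rate is 4.72% → Product A.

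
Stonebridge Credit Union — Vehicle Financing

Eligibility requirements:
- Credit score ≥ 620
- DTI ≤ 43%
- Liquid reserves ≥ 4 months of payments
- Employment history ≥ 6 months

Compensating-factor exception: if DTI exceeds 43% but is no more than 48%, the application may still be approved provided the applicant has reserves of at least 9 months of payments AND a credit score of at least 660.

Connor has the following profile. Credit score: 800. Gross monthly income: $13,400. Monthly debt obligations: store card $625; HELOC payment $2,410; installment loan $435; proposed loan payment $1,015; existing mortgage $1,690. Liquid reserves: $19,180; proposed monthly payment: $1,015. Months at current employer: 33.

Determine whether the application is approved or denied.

Credit score 800 ≥ 620 (meets base)
Total debts = (625 + 2,410 + 435 + 1,015 + 1,690) = 6,175. DTI: 6,175 ÷ 13,400 = 46.1%, over the 43% base limit.
Reserves = 19,180/1,015 = 18.9 months ≥ 4
Employment 33 ≥ 6 months
DTI 46.1% is within the 43%–48% exception band; checking compensating factors.
Override check — reserves: 18.9 mo (ok); score: 800 (ok).
Both override conditions satisfied; DTI exception granted.

Approved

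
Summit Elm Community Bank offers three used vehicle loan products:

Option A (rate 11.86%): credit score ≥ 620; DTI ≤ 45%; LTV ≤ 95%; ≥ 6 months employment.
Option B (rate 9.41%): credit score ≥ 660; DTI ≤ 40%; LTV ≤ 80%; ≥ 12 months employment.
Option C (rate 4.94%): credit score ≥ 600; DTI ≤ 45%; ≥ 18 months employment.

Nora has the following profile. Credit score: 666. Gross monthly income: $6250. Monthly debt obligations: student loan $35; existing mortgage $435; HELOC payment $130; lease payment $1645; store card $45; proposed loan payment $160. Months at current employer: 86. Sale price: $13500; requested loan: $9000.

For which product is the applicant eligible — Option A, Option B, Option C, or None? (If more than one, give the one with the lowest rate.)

Total debts = (35 + 435 + 130 + 1,645 + 45 + 160) = 2,450; DTI = 2,450/6,250 = 39.2%.
LTV = 9,000/13,500 = 66.7%.
Option A: score 666 ≥ 620; DTI 39.2% ≤ 45%; LTV 66.7% ≤ 95%; employment 86 ≥ 6 mo → qualifies.
Option B: score 666 ≥ 660; DTI 39.2% ≤ 40%; LTV 66.7% ≤ 80%; employment 86 ≥ 12 mo → qualifies.
Option C: score 666 ≥ 600; DTI 39.2% ≤ 45%; employment 86 ≥ 18 mo → qualifies.
Qualifying: Option A, Option B, Option C. Lowest rate is 4.94% → Option C.

Option C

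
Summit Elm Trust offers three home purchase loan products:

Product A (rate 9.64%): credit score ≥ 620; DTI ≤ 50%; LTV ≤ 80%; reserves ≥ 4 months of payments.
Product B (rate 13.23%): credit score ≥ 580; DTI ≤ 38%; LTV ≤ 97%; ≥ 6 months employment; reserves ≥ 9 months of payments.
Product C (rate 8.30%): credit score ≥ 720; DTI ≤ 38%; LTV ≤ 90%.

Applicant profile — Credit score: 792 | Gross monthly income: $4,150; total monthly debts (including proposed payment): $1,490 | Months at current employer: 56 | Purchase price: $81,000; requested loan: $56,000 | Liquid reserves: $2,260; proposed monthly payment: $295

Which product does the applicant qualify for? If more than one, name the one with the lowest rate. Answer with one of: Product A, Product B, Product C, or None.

Product C

DTI = 1,490/4,150 = 35.9%.
LTV = 56,000/81,000 = 69.1%.
Reserves = 2,260/295 = 7.7 months.
Product A: score 792 ≥ 620; DTI 35.9% ≤ 50%; LTV 69.1% ≤ 80%; reserves 7.7 ≥ 4 mo → qualifies.
Product B: score 792 ≥ 580; DTI 35.9% ≤ 38%; LTV 69.1% ≤ 97%; employment 56 ≥ 6 mo; reserves 7.7 < 9 mo → does not qualify.
Product C: score 792 ≥ 720; DTI 35.9% ≤ 38%; LTV 69.1% ≤ 90% → qualifies.
Qualifying: Product A, Product C. Lowest rate is 8.30% → Product C.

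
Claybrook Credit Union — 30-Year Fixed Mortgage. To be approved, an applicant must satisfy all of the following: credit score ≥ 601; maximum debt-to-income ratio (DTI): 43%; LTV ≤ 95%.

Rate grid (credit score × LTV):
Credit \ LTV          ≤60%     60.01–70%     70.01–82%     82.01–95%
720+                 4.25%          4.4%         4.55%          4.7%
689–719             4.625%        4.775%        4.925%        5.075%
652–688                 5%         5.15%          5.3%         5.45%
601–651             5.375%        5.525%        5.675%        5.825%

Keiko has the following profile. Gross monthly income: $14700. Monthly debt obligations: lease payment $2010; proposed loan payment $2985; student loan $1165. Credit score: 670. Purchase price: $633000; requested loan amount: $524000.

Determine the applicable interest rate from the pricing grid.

Credit score 670 ≥ 601; Total monthly debts = (2,010 + 2,985 + 1,165) = 6,160. Debt-to-income = 6,160/14,700 = 41.9% — meets 43% limit
LTV = 524,000/633,000 = 82.8% ≤ 95%
Row: 670 falls in 652–688. Column: 82.8% falls in 82.01–95%. Rate = 5.45%.

5.45%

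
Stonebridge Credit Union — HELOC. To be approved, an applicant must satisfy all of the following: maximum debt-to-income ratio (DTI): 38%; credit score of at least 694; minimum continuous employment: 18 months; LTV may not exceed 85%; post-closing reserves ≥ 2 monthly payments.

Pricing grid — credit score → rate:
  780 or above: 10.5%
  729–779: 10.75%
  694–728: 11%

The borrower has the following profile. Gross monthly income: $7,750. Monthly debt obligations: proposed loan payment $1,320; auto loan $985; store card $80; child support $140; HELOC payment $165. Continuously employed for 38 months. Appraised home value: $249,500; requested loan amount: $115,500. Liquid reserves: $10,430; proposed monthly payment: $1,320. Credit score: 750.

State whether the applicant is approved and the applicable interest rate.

Credit score 750 ≥ 694 (meets minimum)
Total monthly debts = (1,320 + 985 + 80 + 140 + 165) = 2,690. DTI: 2,690 ÷ 7,750 = 34.7%, within the 38% cap
Employment 38 ≥ 18 months
LTV = 115,500/249,500 = 46.3% ≤ 85%
Liquid reserves cover 10,430/1,320 = 7.9 months — ≥ 2 required
All requirements met. Score 750 falls in the 729–779 tier → 10.75%.

Approved at 10.75%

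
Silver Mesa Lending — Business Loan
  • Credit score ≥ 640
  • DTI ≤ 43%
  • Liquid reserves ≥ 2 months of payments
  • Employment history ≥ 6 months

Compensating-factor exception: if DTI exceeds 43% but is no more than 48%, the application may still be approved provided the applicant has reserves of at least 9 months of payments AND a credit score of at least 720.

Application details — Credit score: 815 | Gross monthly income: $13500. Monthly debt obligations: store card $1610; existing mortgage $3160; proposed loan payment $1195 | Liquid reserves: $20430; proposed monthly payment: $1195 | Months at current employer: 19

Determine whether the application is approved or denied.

Credit score 815 ≥ 640 (meets base)
Total debts = (1,610 + 3,160 + 1,195) = 5,965. DTI: 5,965 ÷ 13,500 = 44.2%, over the 43% base limit.
Reserves = 20,430/1,195 = 17.1 months ≥ 2
Employment 19 ≥ 6 months
DTI 44.2% is within the 43%–48% exception band; checking compensating factors.
Override check — reserves: 17.1 mo (ok); score: 815 (ok).
Both compensating conditions met → exception applies.

Approved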